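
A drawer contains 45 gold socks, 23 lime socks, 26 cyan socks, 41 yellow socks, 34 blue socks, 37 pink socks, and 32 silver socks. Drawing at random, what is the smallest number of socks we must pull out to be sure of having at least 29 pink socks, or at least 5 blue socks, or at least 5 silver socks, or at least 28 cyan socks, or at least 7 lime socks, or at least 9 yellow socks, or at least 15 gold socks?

91

The worst case stops just short of every target: 14 gold, 6 lime, all 26 cyan, 8 yellow, 4 blue, 28 pink, 4 silver — 14 + 6 + 26 + 8 + 4 + 28 + 4 = 90 socks.
One more sock must push some color to its target, so 90 + 1 = 91.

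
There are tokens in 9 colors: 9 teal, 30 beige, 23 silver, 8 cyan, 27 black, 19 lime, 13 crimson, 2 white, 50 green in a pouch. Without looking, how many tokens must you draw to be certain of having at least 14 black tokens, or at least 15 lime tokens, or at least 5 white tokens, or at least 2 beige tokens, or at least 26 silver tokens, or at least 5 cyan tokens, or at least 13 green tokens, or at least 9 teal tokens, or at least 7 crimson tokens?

The worst case stops just short of every target: 8 teal, 1 beige, all 23 silver, 4 cyan, 13 black, 14 lime, 6 crimson, all 2 white, 12 green — 8 + 1 + 23 + 4 + 13 + 14 + 6 + 2 + 12 = 83 tokens.
One more token must push some color to its target, so 83 + 1 = 84.

84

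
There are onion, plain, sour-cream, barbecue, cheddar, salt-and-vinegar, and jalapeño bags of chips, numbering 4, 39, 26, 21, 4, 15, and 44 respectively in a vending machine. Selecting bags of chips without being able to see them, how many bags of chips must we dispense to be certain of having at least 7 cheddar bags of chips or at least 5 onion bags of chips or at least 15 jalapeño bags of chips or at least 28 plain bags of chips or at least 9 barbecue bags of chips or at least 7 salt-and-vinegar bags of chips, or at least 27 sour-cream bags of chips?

90

The worst case stops just short of every target: 4 onion, 27 plain, 26 sour-cream, 8 barbecue, all 4 cheddar, 6 salt-and-vinegar, 14 jalapeño — 4 + 27 + 26 + 8 + 4 + 6 + 14 = 89 bags of chips.
One more bag of chips must push some flavor to its target, so 89 + 1 = 90.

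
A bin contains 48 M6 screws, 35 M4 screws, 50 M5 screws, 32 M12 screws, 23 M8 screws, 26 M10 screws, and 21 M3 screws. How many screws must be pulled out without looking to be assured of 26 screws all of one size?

Treat the 7 sizes as pigeonholes.
In the worst case we take at most 25 of each size, but all 23 M8 and all 21 M3 (fewer than 25), giving 25 + 25 + 25 + 25 + 23 + 25 + 21 = 169.
One more screw then forces some size to 26, so 169 + 1 = 170.

170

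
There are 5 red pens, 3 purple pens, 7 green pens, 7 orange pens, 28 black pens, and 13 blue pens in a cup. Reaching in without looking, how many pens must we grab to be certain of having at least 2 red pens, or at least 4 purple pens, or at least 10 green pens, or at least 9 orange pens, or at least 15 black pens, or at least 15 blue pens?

46

The worst case stops just short of every target: 1 red, 3 purple, all 7 green, all 7 orange, 14 black, all 13 blue — 1 + 3 + 7 + 7 + 14 + 13 = 45 pens.
One more pen must push some ink color to its target, so 45 + 1 = 46.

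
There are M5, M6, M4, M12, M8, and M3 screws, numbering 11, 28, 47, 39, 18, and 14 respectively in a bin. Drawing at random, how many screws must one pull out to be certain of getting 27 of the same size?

122

In the worst case we take at most 26 of each size, but all 11 M5, all 18 M8, and all 14 M3 (fewer than 26), giving 11 + 26 + 26 + 26 + 18 + 14 = 121.
One more screw then forces some size to 27, so 121 + 1 = 122.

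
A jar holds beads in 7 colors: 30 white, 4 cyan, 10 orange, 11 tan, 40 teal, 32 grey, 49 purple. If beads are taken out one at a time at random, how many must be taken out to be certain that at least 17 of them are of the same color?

Treat the 7 colors as pigeonholes.
In the worst case we take at most 16 of each color, but all 4 cyan, all 10 orange, and all 11 tan (fewer than 16), giving 16 + 4 + 10 + 11 + 16 + 16 + 16 = 89.
One more bead then forces some color to 17, so 89 + 1 = 90.

90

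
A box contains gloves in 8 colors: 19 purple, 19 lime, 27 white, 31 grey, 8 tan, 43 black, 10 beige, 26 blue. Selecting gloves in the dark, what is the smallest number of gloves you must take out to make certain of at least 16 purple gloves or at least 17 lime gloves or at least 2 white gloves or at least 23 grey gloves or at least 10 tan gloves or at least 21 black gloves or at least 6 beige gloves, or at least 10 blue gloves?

The worst case stops just short of every target: 15 purple, 16 lime, 1 white, 22 grey, all 8 tan, 20 black, 5 beige, 9 blue — 15 + 16 + 1 + 22 + 8 + 20 + 5 + 9 = 96 gloves.
One more glove must push some color to its target, so 96 + 1 = 97.

97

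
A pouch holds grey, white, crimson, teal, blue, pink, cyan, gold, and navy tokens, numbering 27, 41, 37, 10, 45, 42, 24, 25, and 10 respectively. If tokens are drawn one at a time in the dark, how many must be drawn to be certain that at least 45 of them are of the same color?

In the worst case we take at most 44 of each color, but all 27 grey, all 41 white, all 37 crimson, all 10 teal, all 42 pink, all 24 cyan, all 25 gold, and all 10 navy (fewer than 44), giving 27 + 41 + 37 + 10 + 44 + 42 + 24 + 25 + 10 = 260.
One more token then forces some color to 45, so 260 + 1 = 261.

261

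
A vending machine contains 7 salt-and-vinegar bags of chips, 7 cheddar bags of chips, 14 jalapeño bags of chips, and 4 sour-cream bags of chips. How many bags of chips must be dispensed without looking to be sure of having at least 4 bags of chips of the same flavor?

13

The worst case takes 3 bags of chips of each flavor without reaching 4 of any: 4 × 3 = 12.
The next bag of chips must bring some flavor to 4, so 12 + 1 = 13.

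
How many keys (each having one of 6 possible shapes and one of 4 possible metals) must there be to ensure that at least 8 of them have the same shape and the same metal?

There are 6 × 4 = 24 (shape, metal) combinations acting as pigeonholes.
With 24 × 7 = 168 keys we could place exactly 7 in each, with no (shape, metal) pair reaching 8.
One more forces some (shape, metal) pair to hold 8, so 168 + 1 = 169.

169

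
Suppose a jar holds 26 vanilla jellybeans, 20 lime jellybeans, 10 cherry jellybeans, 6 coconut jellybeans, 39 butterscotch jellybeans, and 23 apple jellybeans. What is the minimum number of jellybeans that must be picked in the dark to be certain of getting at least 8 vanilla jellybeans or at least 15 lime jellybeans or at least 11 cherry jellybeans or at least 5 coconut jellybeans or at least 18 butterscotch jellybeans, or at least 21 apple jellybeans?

73

The worst case stops just short of every target: 7 vanilla, 14 lime, 10 cherry, 4 coconut, 17 butterscotch, 20 apple — 7 + 14 + 10 + 4 + 17 + 20 = 72 jellybeans.
One more jellybean must push some flavor to its target, so 72 + 1 = 73.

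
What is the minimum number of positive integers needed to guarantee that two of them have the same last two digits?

There are 100 possible two-digit endings acting as pigeonholes.
With 100 positive integers we could place one in each, avoiding any repeat.
One more forces some class to hold 2, so 100 + 1 = 101.

101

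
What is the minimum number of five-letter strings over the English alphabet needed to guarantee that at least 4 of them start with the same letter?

There are 26 possible first letters acting as pigeonholes.
With 26 × 3 = 78 five-letter strings over the English alphabet we could place exactly 3 in each, with no class reaching 4.
One more forces some class to hold 4, so 78 + 1 = 79.

79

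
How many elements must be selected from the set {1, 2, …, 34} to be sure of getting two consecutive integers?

18

Partition {1, …, 34} into 17 pairs: {1,2}, {3,4}, …, {33,34}.
Choosing 17 integers — say the 17 even numbers 2, 4, …, 34 — takes one from each pair and avoids the property.
Choosing 18 forces two into the same pair by pigeonhole, and those are consecutive. So 18.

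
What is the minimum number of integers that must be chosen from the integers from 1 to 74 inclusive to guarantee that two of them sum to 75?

38

Partition {1, …, 74} into 37 pairs: {1,74}, {2,73}, …, {37,38}.
Choosing 37 integers — say the integers 1 through 37 — takes one from each pair and avoids the property.
Choosing 38 forces two into the same pair by pigeonhole, and those sum to 75. So 38.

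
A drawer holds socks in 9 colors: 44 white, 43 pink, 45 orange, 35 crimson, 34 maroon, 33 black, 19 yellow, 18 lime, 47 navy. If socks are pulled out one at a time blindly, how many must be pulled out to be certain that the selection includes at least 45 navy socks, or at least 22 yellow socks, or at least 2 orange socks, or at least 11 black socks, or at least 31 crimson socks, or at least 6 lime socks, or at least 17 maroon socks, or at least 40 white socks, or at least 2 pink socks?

The worst case stops just short of every target: 39 white, 1 pink, 1 orange, 30 crimson, 16 maroon, 10 black, all 19 yellow, 5 lime, 44 navy — 39 + 1 + 1 + 30 + 16 + 10 + 19 + 5 + 44 = 165 socks.
One more sock must push some color to its target, so 165 + 1 = 166.

166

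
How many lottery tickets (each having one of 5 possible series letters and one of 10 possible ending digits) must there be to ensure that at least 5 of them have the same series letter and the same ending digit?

There are 5 × 10 = 50 (series letter, ending digit) combinations acting as pigeonholes.
With 50 × 4 = 200 lottery tickets we could place exactly 4 in each, with no (series letter, ending digit) pair reaching 5.
One more forces some (series letter, ending digit) pair to hold 5, so 200 + 1 = 201.

201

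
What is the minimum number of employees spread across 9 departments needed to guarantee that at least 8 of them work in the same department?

64

There are 9 departments acting as pigeonholes.
With 9 × 7 = 63 employees we could place exactly 7 in each, with no class reaching 8.
One more forces some class to hold 8, so 63 + 1 = 64.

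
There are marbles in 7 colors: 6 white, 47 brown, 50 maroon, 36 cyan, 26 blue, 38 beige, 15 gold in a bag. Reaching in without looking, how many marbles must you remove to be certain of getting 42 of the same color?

204

In the worst case we take at most 41 of each color, but all 6 white, all 36 cyan, all 26 blue, all 38 beige, and all 15 gold (fewer than 41), giving 6 + 41 + 41 + 36 + 26 + 38 + 15 = 203.
One more marble then forces some color to 42, so 203 + 1 = 204.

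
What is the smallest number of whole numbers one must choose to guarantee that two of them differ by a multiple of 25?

Use the pigeonhole principle on residue classes: two integers differ by a multiple of 25 exactly when they share a remainder mod 25.
There are 25 residue classes mod 25, so 25 integers can all lie in distinct classes.
One more integer must repeat a residue, giving a difference divisible by 25. So n = 25 + 1 = 26.

26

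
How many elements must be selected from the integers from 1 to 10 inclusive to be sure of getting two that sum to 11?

6

Partition {1, …, 10} into 5 pairs: {1,10}, {2,9}, …, {5,6}.
Choosing 5 integers — say the integers 1 through 5 — takes one from each pair and avoids the property.
Choosing 6 forces two into the same pair by pigeonhole, and those sum to 11. So 6.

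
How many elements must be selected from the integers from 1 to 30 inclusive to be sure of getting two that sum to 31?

Partition {1, …, 30} into 15 pairs: {1,30}, {2,29}, …, {15,16}.
Choosing 15 integers — say the integers 1 through 15 — takes one from each pair and avoids the property.
Choosing 16 forces two into the same pair by pigeonhole, and those sum to 31. So 16.

16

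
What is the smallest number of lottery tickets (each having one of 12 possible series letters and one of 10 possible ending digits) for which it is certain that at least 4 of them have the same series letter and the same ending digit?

361

There are 12 × 10 = 120 (series letter, ending digit) combinations acting as pigeonholes.
With 120 × 3 = 360 lottery tickets we could place exactly 3 in each, with no (series letter, ending digit) pair reaching 4.
One more forces some (series letter, ending digit) pair to hold 4, so 360 + 1 = 361.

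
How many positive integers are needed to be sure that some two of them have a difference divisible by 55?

Use the pigeonhole principle on residue classes: two integers differ by a multiple of 55 exactly when they share a remainder mod 55.
There are 55 residue classes mod 55, so 55 integers can all lie in distinct classes.
One more integer must repeat a residue, giving a difference divisible by 55. So n = 55 + 1 = 56.

56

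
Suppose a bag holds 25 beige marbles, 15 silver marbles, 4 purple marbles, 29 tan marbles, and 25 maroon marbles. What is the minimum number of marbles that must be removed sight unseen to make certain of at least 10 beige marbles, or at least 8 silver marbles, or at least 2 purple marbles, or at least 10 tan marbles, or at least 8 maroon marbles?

34

The worst case stops just short of every target: 9 beige, 7 silver, 1 purple, 9 tan, 7 maroon — 9 + 7 + 1 + 9 + 7 = 33 marbles.
One more marble must push some color to its target, so 33 + 1 = 34.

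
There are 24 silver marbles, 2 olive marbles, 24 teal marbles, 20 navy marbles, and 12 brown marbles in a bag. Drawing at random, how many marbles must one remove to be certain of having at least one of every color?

81

The hardest color to obtain is olive: we could draw every other marble first — 82 − 2 = 80 marbles — without a single olive one.
The next draw must be olive, so 80 + 1 = 81.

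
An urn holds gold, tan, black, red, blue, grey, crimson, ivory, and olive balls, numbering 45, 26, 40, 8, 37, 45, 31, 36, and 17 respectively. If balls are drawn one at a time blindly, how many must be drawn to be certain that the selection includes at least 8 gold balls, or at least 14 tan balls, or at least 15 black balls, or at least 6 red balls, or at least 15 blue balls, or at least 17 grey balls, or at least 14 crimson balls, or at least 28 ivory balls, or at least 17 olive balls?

126

The worst case stops just short of every target: 7 gold, 13 tan, 14 black, 5 red, 14 blue, 16 grey, 13 crimson, 27 ivory, 16 olive — 7 + 13 + 14 + 5 + 14 + 16 + 13 + 27 + 16 = 125 balls.
One more ball must push some color to its target, so 125 + 1 = 126.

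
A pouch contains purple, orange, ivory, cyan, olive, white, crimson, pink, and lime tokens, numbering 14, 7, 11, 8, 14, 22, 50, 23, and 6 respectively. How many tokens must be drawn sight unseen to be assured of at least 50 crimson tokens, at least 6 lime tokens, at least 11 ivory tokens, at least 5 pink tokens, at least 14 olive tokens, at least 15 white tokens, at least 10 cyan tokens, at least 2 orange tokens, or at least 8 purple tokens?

The worst case stops just short of every target: 7 purple, 1 orange, 10 ivory, all 8 cyan, 13 olive, 14 white, 49 crimson, 4 pink, 5 lime — 7 + 1 + 10 + 8 + 13 + 14 + 49 + 4 + 5 = 111 tokens.
One more token must push some color to its target, so 111 + 1 = 112.

112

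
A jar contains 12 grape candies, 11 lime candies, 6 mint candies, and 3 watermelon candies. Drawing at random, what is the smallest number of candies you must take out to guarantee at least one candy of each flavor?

30

The hardest flavor to obtain is watermelon: we could draw every other candy first — 32 − 3 = 29 candies — without a single watermelon one.
The next draw must be watermelon, so 29 + 1 = 30.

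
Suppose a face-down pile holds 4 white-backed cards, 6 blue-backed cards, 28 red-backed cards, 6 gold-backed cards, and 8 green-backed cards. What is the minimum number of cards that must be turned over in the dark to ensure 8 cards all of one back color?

31

In the worst case we take at most 7 of each back color, but all 4 white-backed, all 6 blue-backed, and all 6 gold-backed (fewer than 7), giving 4 + 6 + 7 + 6 + 7 = 30.
One more card then forces some back color to 8, so 30 + 1 = 31.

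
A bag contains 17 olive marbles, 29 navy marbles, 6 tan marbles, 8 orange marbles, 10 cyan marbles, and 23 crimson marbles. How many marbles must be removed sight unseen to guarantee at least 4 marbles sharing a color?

The worst case takes 3 marbles of each color without reaching 4 of any: 6 × 3 = 18.
The next marble must bring some color to 4, so 18 + 1 = 19.

19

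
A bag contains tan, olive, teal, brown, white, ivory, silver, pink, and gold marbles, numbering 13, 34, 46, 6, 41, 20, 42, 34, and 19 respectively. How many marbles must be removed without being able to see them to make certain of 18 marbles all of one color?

Treat the 9 colors as pigeonholes.
In the worst case we take at most 17 of each color, but all 13 tan and all 6 brown (fewer than 17), giving 13 + 17 + 17 + 6 + 17 + 17 + 17 + 17 + 17 = 138.
One more marble then forces some color to 18, so 138 + 1 = 139.

139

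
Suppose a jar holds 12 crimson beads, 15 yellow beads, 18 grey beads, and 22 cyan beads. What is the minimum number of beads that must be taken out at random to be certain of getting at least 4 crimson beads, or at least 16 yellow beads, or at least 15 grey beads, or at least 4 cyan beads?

36

Each of the 4 colors has its own threshold; avoid all of them simultaneously.
The worst case stops just short of every target: 3 crimson, 15 yellow, 14 grey, 3 cyan — 3 + 15 + 14 + 3 = 35 beads.
One more bead must push some color to its target, so 35 + 1 = 36.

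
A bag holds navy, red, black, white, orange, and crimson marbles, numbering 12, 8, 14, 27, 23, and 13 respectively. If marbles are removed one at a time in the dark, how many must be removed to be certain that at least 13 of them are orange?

The worst case draws every non-orange marble first: 12 + 8 + 14 + 27 + 13 = 74.
The next 13 draws are then forced to be orange, giving 74 + 13 = 87.

87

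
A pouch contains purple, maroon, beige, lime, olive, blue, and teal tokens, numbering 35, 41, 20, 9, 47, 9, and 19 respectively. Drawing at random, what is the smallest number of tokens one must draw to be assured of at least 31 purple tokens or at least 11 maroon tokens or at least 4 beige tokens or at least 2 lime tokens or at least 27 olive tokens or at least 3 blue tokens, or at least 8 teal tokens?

80

Each of the 7 colors has its own threshold; avoid all of them simultaneously.
The worst case stops just short of every target: 30 purple, 10 maroon, 3 beige, 1 lime, 26 olive, 2 blue, 7 teal — 30 + 10 + 3 + 1 + 26 + 2 + 7 = 79 tokens.
One more token must push some color to its target, so 79 + 1 = 80.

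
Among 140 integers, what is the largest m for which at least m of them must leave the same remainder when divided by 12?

12

The 140 integers fall into 12 residue classes modulo 12.
If each of the 12 residue classes modulo 12 held at most 11, the total would be at most 12 × 11 = 132 < 140, a contradiction.
So at least one holds ⌈140/12⌉ = 12.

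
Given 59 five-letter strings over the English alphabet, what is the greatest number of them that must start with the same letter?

If each of the 26 possible first letters held at most 2, the total would be at most 26 × 2 = 52 < 59, a contradiction.
So at least one holds ⌈59/26⌉ = 3.

3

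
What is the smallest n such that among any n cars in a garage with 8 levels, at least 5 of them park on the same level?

There are 8 levels acting as pigeonholes.
With 8 × 4 = 32 cars we could place exactly 4 in each, with no class reaching 5.
One more forces some class to hold 5, so 32 + 1 = 33.

33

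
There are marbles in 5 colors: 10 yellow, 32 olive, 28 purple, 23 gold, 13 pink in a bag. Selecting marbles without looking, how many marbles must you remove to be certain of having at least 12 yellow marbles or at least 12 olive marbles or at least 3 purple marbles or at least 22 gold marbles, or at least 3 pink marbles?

The worst case stops just short of every target: all 10 yellow, 11 olive, 2 purple, 21 gold, 2 pink — 10 + 11 + 2 + 21 + 2 = 46 marbles.
One more marble must push some color to its target, so 46 + 1 = 47.

47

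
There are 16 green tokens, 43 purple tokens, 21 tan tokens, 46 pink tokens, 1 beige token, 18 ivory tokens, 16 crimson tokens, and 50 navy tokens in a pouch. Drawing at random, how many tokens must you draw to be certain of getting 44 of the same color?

202

In the worst case we take at most 43 of each color, but all 16 green, all 21 tan, all 1 beige, all 18 ivory, and all 16 crimson (fewer than 43), giving 16 + 43 + 21 + 43 + 1 + 18 + 16 + 43 = 201.
One more token then forces some color to 44, so 201 + 1 = 202.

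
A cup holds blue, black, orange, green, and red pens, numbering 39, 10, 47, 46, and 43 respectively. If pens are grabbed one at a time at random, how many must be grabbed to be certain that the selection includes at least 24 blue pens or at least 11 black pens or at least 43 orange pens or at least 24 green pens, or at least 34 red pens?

132

The worst case stops just short of every target: 23 blue, 10 black, 42 orange, 23 green, 33 red — 23 + 10 + 42 + 23 + 33 = 131 pens.
One more pen must push some ink color to its target, so 131 + 1 = 132.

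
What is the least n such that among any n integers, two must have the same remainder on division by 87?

Two integers differ by a multiple of 87 exactly when they share a remainder mod 87.
There are 87 residue classes mod 87, so 87 integers can all lie in distinct classes.
One more integer must repeat a residue, giving a difference divisible by 87. So n = 87 + 1 = 88.

88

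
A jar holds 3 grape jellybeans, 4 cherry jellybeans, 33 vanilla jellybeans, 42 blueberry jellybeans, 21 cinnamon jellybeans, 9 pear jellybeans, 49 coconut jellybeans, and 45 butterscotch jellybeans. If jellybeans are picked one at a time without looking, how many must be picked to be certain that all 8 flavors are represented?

The hardest flavor to obtain is grape: we could draw every other jellybean first — 206 − 3 = 203 jellybeans — without a single grape one.
The next draw must be grape, so 203 + 1 = 204.

204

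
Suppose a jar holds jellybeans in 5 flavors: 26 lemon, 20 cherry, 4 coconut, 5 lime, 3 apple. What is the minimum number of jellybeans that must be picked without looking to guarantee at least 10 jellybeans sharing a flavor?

Treat the 5 flavors as pigeonholes.
In the worst case we take at most 9 of each flavor, but all 4 coconut, all 5 lime, and all 3 apple (fewer than 9), giving 9 + 9 + 4 + 5 + 3 = 30.
One more jellybean then forces some flavor to 10, so 30 + 1 = 31.

31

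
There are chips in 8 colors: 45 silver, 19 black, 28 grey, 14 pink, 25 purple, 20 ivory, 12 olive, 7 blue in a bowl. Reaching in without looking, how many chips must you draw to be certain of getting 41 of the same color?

Treat the 8 colors as pigeonholes.
In the worst case we take at most 40 of each color, but all 19 black, all 28 grey, all 14 pink, all 25 purple, all 20 ivory, all 12 olive, and all 7 blue (fewer than 40), giving 40 + 19 + 28 + 14 + 25 + 20 + 12 + 7 = 165.
One more chip then forces some color to 41, so 165 + 1 = 166.

166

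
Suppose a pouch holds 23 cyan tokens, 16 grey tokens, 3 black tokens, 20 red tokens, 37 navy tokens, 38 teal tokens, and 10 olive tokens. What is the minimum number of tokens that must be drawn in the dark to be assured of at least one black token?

To avoid black tokens as long as possible, exhaust the other 6 colors first.
The worst case draws every non-black token first: 23 + 16 + 20 + 37 + 38 + 10 = 144.
The next draw is then forced to be black, giving 144 + 1 = 145.

145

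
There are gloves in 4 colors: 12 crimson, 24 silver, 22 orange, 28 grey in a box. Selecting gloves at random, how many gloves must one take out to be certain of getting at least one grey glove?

The worst case draws every non-grey glove first: 12 + 24 + 22 = 58.
The next draw is then forced to be grey, giving 58 + 1 = 59.

59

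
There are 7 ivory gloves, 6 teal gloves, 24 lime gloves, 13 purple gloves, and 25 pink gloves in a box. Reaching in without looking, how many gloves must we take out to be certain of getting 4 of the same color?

Treat the 5 colors as pigeonholes.
The worst case takes 3 gloves of each color without reaching 4 of any: 5 × 3 = 15.
The next glove must bring some color to 4, so 15 + 1 = 16.

16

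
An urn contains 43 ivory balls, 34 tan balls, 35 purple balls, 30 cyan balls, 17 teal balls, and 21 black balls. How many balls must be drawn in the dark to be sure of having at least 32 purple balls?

177

To avoid purple balls as long as possible, exhaust the other 5 colors first.
The worst case draws every non-purple ball first: 43 + 34 + 30 + 17 + 21 = 145.
The next 32 draws are then forced to be purple, giving 145 + 32 = 177.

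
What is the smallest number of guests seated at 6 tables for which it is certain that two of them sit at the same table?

7

There are 6 tables acting as pigeonholes.
With 6 guests we could place one in each, avoiding any repeat.
One more forces some class to hold 2, so 6 + 1 = 7.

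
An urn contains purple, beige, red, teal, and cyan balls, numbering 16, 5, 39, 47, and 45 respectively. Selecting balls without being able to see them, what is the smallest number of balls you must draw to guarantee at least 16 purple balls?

To avoid purple balls as long as possible, exhaust the other 4 colors first.
The worst case draws every non-purple ball first: 5 + 39 + 47 + 45 = 136.
The next 16 draws are then forced to be purple, giving 136 + 16 = 152.

152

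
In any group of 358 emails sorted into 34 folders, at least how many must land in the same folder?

11

If each of the 34 folders held at most 10, the total would be at most 34 × 10 = 340 < 358, a contradiction.
So at least one holds ⌈358/34⌉ = 11.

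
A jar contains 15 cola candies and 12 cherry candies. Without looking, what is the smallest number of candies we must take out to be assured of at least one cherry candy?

16

The worst case draws every non-cherry candy first: 15.
The next draw is then forced to be cherry, giving 15 + 1 = 16.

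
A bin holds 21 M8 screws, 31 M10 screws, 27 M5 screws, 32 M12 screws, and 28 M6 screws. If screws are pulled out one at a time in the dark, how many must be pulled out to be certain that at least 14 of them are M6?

The worst case draws every non-M6 screw first: 21 + 31 + 27 + 32 = 111.
The next 14 draws are then forced to be M6, giving 111 + 14 = 125.

125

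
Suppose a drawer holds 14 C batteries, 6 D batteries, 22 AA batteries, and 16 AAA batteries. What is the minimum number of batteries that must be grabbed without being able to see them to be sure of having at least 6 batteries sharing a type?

The worst case takes 5 batteries of each type without reaching 6 of any: 4 × 5 = 20.
The next battery must bring some type to 6, so 20 + 1 = 21.

21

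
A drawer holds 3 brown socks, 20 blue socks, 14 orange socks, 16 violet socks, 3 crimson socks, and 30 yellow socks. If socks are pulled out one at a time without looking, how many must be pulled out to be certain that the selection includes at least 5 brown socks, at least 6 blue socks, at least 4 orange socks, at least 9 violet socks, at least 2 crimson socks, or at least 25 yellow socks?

Each of the 6 colors has its own threshold; avoid all of them simultaneously.
The worst case stops just short of every target: all 3 brown, 5 blue, 3 orange, 8 violet, 1 crimson, 24 yellow — 3 + 5 + 3 + 8 + 1 + 24 = 44 socks.
One more sock must push some color to its target, so 44 + 1 = 45.

45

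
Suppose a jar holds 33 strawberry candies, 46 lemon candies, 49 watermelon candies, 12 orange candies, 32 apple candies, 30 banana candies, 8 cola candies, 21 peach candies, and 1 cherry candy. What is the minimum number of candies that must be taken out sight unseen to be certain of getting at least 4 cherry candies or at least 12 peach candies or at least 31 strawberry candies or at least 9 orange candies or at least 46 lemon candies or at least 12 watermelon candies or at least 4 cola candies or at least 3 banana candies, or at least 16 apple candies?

127

The worst case stops just short of every target: 30 strawberry, 45 lemon, 11 watermelon, 8 orange, 15 apple, 2 banana, 3 cola, 11 peach, all 1 cherry — 30 + 45 + 11 + 8 + 15 + 2 + 3 + 11 + 1 = 126 candies.
One more candy must push some flavor to its target, so 126 + 1 = 127.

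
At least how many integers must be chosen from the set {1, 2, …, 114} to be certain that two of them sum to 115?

Partition {1, …, 114} into 57 pairs: {1,114}, {2,113}, …, {57,58}.
Choosing 57 integers — say the integers 1 through 57 — takes one from each pair and avoids the property.
Choosing 58 forces two into the same pair by pigeonhole, and those sum to 115. So 58.

58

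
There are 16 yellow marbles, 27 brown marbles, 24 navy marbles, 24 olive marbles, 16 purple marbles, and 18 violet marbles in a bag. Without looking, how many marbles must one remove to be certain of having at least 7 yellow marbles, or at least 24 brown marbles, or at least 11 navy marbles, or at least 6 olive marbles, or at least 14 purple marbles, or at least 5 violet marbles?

62

The worst case stops just short of every target: 6 yellow, 23 brown, 10 navy, 5 olive, 13 purple, 4 violet — 6 + 23 + 10 + 5 + 13 + 4 = 61 marbles.
One more marble must push some color to its target, so 61 + 1 = 62.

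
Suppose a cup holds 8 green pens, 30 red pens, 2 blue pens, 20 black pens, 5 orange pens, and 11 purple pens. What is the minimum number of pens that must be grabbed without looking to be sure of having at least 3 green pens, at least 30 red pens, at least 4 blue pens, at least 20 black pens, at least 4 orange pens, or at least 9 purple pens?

64

Each of the 6 ink colors has its own threshold; avoid all of them simultaneously.
The worst case stops just short of every target: 2 green, 29 red, all 2 blue, 19 black, 3 orange, 8 purple — 2 + 29 + 2 + 19 + 3 + 8 = 63 pens.
One more pen must push some ink color to its target, so 63 + 1 = 64.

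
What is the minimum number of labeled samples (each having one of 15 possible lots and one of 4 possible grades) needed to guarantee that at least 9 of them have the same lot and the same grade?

481

There are 15 × 4 = 60 (lot, grade) combinations acting as pigeonholes.
With 60 × 8 = 480 labeled samples we could place exactly 8 in each, with no (lot, grade) pair reaching 9.
One more forces some (lot, grade) pair to hold 9, so 480 + 1 = 481.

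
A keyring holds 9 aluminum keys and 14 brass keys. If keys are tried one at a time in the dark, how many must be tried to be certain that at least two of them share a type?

Treat the 2 types as pigeonholes.
The worst case takes 1 key of each type without reaching 2 of any: 2 × 1 = 2.
The next key must bring some type to 2, so 2 + 1 = 3.

3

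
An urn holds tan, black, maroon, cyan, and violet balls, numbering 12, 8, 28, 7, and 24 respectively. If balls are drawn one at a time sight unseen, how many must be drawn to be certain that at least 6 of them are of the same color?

26

Treat the 5 colors as pigeonholes.
The worst case takes 5 balls of each color without reaching 6 of any: 5 × 5 = 25.
The next ball must bring some color to 6, so 25 + 1 = 26.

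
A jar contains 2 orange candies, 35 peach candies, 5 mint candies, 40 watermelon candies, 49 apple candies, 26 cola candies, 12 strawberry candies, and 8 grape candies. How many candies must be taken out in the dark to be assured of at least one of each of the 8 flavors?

176

The hardest flavor to obtain is orange: we could draw every other candy first — 177 − 2 = 175 candies — without a single orange one.
The next draw must be orange, so 175 + 1 = 176.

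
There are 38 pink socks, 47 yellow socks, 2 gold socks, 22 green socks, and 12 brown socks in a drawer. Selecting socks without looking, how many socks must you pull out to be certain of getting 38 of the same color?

Treat the 5 colors as pigeonholes.
In the worst case we take at most 37 of each color, but all 2 gold, all 22 green, and all 12 brown (fewer than 37), giving 37 + 37 + 2 + 22 + 12 = 110.
One more sock then forces some color to 38, so 110 + 1 = 111.

111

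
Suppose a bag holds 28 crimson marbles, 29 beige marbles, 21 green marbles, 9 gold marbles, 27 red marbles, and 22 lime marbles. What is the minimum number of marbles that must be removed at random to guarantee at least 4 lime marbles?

118

The worst case draws every non-lime marble first: 28 + 29 + 21 + 9 + 27 = 114.
The next 4 draws are then forced to be lime, giving 114 + 4 = 118.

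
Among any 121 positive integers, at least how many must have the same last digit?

13

The 121 positive integers fall into 10 possible last digits.
If each of the 10 possible last digits held at most 12, the total would be at most 10 × 12 = 120 < 121, a contradiction.
So at least one holds ⌈121/10⌉ = 13.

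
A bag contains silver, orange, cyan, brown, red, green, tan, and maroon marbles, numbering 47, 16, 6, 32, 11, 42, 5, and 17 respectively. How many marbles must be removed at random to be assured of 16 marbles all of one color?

98

In the worst case we take at most 15 of each color, but all 6 cyan, all 11 red, and all 5 tan (fewer than 15), giving 15 + 15 + 6 + 15 + 11 + 15 + 5 + 15 = 97.
One more marble then forces some color to 16, so 97 + 1 = 98.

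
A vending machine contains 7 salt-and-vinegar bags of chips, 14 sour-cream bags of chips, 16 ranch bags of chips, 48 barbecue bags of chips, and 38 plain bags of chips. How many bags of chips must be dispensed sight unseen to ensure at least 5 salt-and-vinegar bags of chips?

121

The worst case draws every non-salt-and-vinegar bag of chips first: 14 + 16 + 48 + 38 = 116.
The next 5 draws are then forced to be salt-and-vinegar, giving 116 + 5 = 121.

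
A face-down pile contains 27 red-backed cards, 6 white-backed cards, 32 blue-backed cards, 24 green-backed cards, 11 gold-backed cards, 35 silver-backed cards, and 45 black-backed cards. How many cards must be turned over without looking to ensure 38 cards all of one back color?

In the worst case we take at most 37 of each back color, but all 27 red-backed, all 6 white-backed, all 32 blue-backed, all 24 green-backed, all 11 gold-backed, and all 35 silver-backed (fewer than 37), giving 27 + 6 + 32 + 24 + 11 + 35 + 37 = 172.
One more card then forces some back color to 38, so 172 + 1 = 173.

173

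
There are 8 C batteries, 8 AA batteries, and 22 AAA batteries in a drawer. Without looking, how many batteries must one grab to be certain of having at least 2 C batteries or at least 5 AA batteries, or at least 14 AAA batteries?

19

The worst case stops just short of every target: 1 C, 4 AA, 13 AAA — 1 + 4 + 13 = 18 batteries.
One more battery must push some type to its target, so 18 + 1 = 19.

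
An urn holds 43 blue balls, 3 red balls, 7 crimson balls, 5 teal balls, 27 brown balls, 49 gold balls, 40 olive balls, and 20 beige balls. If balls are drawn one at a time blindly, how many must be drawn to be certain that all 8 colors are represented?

The hardest color to obtain is red: we could draw every other ball first — 194 − 3 = 191 balls — without a single red one.
The next draw must be red, so 191 + 1 = 192.

192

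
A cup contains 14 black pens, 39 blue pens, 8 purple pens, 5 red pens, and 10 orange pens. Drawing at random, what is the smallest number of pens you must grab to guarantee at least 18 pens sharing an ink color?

In the worst case we take at most 17 of each ink color, but all 14 black, all 8 purple, all 5 red, and all 10 orange (fewer than 17), giving 14 + 17 + 8 + 5 + 10 = 54.
One more pen then forces some ink color to 18, so 54 + 1 = 55.

55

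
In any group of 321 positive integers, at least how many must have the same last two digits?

The 321 positive integers fall into 100 possible two-digit endings.
If each of the 100 possible two-digit endings held at most 3, the total would be at most 100 × 3 = 300 < 321, a contradiction.
So at least one holds ⌈321/100⌉ = 4.

4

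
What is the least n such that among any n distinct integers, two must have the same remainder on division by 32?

33

Two integers differ by a multiple of 32 exactly when they share a remainder mod 32.
There are 32 residue classes mod 32, so 32 integers can all lie in distinct classes.
One more integer must repeat a residue, giving a difference divisible by 32. So n = 32 + 1 = 33.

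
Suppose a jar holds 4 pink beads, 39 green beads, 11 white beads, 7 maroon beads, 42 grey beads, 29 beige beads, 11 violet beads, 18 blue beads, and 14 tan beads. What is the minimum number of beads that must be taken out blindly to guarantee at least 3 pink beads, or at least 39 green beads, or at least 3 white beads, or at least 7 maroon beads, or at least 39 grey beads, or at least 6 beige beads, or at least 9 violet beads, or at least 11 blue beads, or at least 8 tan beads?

117

The worst case stops just short of every target: 2 pink, 38 green, 2 white, 6 maroon, 38 grey, 5 beige, 8 violet, 10 blue, 7 tan — 2 + 38 + 2 + 6 + 38 + 5 + 8 + 10 + 7 = 116 beads.
One more bead must push some color to its target, so 116 + 1 = 117.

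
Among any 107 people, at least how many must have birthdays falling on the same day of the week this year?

The 107 people fall into 7 days of the week.
If each of the 7 days of the week held at most 15, the total would be at most 7 × 15 = 105 < 107, a contradiction.
So at least one holds ⌈107/7⌉ = 16.

16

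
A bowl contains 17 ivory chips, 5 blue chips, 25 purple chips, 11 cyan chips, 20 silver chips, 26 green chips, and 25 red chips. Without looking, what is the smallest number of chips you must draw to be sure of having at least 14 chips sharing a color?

82

In the worst case we take at most 13 of each color, but all 5 blue and all 11 cyan (fewer than 13), giving 13 + 5 + 13 + 11 + 13 + 13 + 13 = 81.
One more chip then forces some color to 14, so 81 + 1 = 82.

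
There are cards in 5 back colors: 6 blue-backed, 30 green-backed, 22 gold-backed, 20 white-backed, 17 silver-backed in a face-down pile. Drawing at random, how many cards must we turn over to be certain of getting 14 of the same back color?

Treat the 5 back colors as pigeonholes.
In the worst case we take at most 13 of each back color, but all 6 blue-backed (fewer than 13), giving 6 + 13 + 13 + 13 + 13 = 58.
One more card then forces some back color to 14, so 58 + 1 = 59.

59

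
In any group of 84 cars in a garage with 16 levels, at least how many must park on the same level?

6

If each of the 16 levels held at most 5, the total would be at most 16 × 5 = 80 < 84, a contradiction.
So at least one holds ⌈84/16⌉ = 6.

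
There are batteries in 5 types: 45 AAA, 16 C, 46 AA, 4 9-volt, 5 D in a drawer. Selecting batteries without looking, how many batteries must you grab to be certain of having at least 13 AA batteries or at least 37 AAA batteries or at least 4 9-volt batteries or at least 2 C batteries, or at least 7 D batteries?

58

Each of the 5 types has its own threshold; avoid all of them simultaneously.
The worst case stops just short of every target: 36 AAA, 1 C, 12 AA, 3 9-volt, all 5 D — 36 + 1 + 12 + 3 + 5 = 57 batteries.
One more battery must push some type to its target, so 57 + 1 = 58.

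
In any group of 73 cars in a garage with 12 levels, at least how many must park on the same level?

7

If each of the 12 levels held at most 6, the total would be at most 12 × 6 = 72 < 73, a contradiction.
So at least one holds ⌈73/12⌉ = 7.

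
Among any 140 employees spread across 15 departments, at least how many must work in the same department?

If each of the 15 departments held at most 9, the total would be at most 15 × 9 = 135 < 140, a contradiction.
So at least one holds ⌈140/15⌉ = 10.

10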